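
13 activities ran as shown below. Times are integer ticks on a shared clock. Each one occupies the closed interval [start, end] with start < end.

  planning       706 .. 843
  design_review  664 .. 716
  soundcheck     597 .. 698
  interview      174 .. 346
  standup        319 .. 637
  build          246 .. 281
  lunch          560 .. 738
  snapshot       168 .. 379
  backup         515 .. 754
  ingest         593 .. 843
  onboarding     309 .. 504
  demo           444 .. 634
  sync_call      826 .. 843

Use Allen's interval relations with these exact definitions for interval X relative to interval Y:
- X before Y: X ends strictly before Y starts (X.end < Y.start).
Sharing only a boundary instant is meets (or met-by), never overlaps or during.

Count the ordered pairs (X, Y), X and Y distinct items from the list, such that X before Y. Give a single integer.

Checking all 156 ordered pairs for relation 'before'; matching pairs in alphabetical order:
(backup, sync_call): backup before sync_call ✓
(build, backup): build before backup ✓
(build, demo): build before demo ✓
(build, design_review): build before design_review ✓
(build, ingest): build before ingest ✓
(build, lunch): build before lunch ✓
(build, onboarding): build before onboarding ✓
(build, planning): build before planning ✓
(build, soundcheck): build before soundcheck ✓
(build, standup): build before standup ✓
(build, sync_call): build before sync_call ✓
(demo, design_review): demo before design_review ✓
(demo, planning): demo before planning ✓
(demo, sync_call): demo before sync_call ✓
(design_review, sync_call): design_review before sync_call ✓
(interview, backup): interview before backup ✓
(interview, demo): interview before demo ✓
(interview, design_review): interview before design_review ✓
(interview, ingest): interview before ingest ✓
(interview, lunch): interview before lunch ✓
(interview, planning): interview before planning ✓
(interview, soundcheck): interview before soundcheck ✓
(interview, sync_call): interview before sync_call ✓
(lunch, sync_call): lunch before sync_call ✓
... plus 20 further pairs not listed.
Count: 44.

44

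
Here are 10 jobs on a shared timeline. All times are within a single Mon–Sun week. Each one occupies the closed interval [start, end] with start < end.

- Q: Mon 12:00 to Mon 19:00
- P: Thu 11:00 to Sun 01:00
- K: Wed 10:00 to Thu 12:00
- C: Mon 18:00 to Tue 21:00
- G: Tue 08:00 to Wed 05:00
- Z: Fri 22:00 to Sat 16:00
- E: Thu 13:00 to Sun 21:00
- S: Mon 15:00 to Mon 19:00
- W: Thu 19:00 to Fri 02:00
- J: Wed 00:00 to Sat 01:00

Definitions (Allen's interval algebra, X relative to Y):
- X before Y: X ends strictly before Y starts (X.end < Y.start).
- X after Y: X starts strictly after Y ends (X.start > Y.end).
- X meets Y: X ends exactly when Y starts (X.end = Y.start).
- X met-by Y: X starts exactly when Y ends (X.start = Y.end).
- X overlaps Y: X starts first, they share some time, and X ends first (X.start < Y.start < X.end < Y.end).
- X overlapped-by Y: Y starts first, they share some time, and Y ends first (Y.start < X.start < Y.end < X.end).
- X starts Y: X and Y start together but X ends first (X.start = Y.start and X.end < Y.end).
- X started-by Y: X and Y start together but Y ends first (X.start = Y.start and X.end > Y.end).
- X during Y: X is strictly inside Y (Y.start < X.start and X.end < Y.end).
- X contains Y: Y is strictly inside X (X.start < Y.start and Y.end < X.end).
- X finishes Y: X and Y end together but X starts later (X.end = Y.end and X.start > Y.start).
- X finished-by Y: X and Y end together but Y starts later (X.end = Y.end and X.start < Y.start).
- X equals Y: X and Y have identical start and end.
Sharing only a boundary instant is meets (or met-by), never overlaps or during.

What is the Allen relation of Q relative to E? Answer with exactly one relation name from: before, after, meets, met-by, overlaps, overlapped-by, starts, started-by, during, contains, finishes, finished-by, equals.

before

Q = [Mon 12:00, Mon 19:00]; E = [Thu 13:00, Sun 21:00].
Compare endpoints: Q.start < E.start, Q.start < E.end, Q.end < E.start, Q.end < E.end.
That pattern is 'before'.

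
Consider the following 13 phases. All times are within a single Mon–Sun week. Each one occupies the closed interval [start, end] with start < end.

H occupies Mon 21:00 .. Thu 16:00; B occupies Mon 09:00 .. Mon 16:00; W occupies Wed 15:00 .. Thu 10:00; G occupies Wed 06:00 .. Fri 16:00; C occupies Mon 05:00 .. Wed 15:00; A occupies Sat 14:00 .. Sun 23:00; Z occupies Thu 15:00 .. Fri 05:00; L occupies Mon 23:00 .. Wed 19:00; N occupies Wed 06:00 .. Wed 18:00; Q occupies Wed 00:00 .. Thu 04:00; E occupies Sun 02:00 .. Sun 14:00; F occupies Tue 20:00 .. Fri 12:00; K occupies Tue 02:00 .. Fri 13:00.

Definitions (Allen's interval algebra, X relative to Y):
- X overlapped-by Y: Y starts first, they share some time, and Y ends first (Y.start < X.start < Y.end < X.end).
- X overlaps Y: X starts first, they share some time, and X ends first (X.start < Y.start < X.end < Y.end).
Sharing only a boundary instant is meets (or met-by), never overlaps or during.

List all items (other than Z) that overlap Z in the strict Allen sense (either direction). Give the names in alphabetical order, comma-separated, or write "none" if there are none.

Target Z = [Thu 15:00, Fri 05:00].
A [Sat 14:00, Sun 23:00] → after → no.
B [Mon 09:00, Mon 16:00] → before → no.
C [Mon 05:00, Wed 15:00] → before → no.
E [Sun 02:00, Sun 14:00] → after → no.
F [Tue 20:00, Fri 12:00] → contains → no.
G [Wed 06:00, Fri 16:00] → contains → no.
H [Mon 21:00, Thu 16:00] → overlaps → yes.
K [Tue 02:00, Fri 13:00] → contains → no.
L [Mon 23:00, Wed 19:00] → before → no.
N [Wed 06:00, Wed 18:00] → before → no.
Q [Wed 00:00, Thu 04:00] → before → no.
W [Wed 15:00, Thu 10:00] → before → no.
Result: H.

H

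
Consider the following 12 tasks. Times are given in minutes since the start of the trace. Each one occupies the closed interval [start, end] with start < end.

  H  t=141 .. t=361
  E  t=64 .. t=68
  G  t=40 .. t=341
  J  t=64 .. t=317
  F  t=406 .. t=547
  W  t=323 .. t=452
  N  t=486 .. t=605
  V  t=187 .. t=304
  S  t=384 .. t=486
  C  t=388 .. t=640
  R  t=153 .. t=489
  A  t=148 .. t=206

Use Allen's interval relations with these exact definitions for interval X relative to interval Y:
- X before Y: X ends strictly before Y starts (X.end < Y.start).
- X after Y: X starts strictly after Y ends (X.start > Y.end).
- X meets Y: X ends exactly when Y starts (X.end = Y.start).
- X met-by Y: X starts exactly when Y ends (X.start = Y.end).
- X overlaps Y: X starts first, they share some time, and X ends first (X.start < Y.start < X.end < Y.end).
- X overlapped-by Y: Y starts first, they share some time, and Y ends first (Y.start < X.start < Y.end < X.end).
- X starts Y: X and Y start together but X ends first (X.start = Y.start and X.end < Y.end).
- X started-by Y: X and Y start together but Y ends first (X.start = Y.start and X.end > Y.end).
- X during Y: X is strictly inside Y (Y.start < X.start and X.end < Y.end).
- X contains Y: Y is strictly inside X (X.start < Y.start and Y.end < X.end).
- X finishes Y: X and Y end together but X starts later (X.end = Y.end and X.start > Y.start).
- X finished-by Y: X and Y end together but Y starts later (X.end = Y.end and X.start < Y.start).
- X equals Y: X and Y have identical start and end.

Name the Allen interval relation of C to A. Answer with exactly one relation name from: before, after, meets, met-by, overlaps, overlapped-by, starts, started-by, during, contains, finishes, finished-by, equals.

after

C = [t=388, t=640]; A = [t=148, t=206].
Compare endpoints: C.start > A.start, C.start > A.end, C.end > A.start, C.end > A.end.
That pattern is 'after'.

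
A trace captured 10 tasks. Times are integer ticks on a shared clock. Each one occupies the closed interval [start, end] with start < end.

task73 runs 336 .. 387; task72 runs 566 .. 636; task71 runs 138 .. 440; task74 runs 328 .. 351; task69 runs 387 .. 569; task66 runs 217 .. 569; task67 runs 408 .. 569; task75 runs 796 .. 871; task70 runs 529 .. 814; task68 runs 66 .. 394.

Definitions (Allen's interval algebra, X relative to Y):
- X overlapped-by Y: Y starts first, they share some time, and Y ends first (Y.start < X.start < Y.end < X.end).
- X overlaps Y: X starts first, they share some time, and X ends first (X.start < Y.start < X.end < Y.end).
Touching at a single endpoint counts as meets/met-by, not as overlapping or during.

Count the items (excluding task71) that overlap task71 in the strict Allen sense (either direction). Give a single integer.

Target task71 = [138, 440].
task66 [217, 569] → overlapped-by → counts.
task67 [408, 569] → overlapped-by → counts.
task68 [66, 394] → overlaps → counts.
task69 [387, 569] → overlapped-by → counts.
task70 [529, 814] → after → no.
task72 [566, 636] → after → no.
task73 [336, 387] → during → no.
task74 [328, 351] → during → no.
task75 [796, 871] → after → no.
Total: 4.

4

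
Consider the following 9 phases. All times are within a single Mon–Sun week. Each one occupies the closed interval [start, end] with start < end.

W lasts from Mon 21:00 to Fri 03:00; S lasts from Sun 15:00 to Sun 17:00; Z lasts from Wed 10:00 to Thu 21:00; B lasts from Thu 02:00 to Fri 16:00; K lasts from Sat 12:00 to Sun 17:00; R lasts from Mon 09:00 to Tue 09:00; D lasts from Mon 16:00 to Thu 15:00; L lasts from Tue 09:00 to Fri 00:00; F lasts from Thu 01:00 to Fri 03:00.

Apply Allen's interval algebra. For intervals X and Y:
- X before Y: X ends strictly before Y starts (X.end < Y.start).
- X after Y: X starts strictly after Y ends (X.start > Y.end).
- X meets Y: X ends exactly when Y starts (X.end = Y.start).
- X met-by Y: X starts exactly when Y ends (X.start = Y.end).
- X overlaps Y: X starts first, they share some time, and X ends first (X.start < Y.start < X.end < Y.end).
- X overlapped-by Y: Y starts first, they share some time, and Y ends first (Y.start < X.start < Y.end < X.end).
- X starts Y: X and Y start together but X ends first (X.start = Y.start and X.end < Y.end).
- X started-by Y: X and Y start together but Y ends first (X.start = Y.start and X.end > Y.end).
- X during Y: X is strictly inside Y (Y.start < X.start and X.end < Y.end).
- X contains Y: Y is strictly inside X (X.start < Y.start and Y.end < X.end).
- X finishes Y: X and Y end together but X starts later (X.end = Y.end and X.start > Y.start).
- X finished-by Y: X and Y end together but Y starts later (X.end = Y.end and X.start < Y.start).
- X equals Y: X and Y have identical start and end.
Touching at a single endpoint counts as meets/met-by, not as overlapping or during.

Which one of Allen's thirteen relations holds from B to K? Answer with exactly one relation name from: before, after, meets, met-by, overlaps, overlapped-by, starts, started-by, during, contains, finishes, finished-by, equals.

B = [Thu 02:00, Fri 16:00]; K = [Sat 12:00, Sun 17:00].
Compare endpoints: B.start < K.start, B.start < K.end, B.end < K.start, B.end < K.end.
That pattern is 'before'.

before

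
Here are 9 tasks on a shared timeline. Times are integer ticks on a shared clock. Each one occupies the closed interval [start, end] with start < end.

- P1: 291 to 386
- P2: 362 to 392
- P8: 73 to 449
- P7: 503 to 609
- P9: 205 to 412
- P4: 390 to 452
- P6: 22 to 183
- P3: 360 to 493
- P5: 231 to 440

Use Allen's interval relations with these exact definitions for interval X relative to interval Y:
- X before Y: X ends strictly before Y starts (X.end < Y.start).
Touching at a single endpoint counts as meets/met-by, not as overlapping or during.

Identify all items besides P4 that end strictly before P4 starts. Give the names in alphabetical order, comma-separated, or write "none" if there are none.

Target P4 = [390, 452].
P1 [291, 386] → before → yes.
P2 [362, 392] → overlaps → no.
P3 [360, 493] → contains → no.
P5 [231, 440] → overlaps → no.
P6 [22, 183] → before → yes.
P7 [503, 609] → after → no.
P8 [73, 449] → overlaps → no.
P9 [205, 412] → overlaps → no.
Result: P1, P6.

P1, P6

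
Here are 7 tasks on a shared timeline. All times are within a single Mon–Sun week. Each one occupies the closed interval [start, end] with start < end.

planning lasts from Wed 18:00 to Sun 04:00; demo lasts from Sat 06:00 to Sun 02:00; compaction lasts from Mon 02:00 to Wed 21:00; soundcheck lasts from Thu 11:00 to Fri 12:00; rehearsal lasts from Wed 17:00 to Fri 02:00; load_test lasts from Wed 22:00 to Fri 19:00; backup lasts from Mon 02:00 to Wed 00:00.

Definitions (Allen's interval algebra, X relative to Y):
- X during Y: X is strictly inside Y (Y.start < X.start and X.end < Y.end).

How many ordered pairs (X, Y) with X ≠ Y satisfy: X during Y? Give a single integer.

Checking all 42 ordered pairs for relation 'during'; matching pairs in alphabetical order:
(demo, planning): demo during planning ✓
(load_test, planning): load_test during planning ✓
(soundcheck, load_test): soundcheck during load_test ✓
(soundcheck, planning): soundcheck during planning ✓
Count: 4.

4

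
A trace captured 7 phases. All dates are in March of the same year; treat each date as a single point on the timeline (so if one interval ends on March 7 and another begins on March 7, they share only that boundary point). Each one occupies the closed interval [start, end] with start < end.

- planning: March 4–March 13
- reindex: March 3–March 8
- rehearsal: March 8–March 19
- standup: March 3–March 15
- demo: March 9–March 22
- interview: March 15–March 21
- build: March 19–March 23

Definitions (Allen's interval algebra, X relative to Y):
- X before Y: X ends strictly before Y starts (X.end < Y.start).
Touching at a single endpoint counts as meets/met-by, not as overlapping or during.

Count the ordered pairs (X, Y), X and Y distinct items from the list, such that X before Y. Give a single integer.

6

Checking all 42 ordered pairs for relation 'before'; matching pairs in alphabetical order:
(planning, build): planning before build ✓
(planning, interview): planning before interview ✓
(reindex, build): reindex before build ✓
(reindex, demo): reindex before demo ✓
(reindex, interview): reindex before interview ✓
(standup, build): standup before build ✓
Count: 6.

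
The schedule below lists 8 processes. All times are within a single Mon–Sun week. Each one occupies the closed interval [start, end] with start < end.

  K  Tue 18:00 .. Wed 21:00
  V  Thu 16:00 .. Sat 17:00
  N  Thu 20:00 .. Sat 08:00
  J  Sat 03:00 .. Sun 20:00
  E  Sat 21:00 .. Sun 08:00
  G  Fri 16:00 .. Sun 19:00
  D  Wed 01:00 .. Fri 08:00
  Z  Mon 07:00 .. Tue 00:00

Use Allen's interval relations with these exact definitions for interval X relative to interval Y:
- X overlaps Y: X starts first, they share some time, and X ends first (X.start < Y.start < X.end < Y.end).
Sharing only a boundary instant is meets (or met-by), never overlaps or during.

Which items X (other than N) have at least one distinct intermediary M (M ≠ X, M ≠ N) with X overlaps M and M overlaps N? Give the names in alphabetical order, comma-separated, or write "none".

Target N = [Thu 20:00, Sat 08:00].
Intermediaries M with M overlaps N: D.
Via D — items with X overlaps D: K.
Union: K.

K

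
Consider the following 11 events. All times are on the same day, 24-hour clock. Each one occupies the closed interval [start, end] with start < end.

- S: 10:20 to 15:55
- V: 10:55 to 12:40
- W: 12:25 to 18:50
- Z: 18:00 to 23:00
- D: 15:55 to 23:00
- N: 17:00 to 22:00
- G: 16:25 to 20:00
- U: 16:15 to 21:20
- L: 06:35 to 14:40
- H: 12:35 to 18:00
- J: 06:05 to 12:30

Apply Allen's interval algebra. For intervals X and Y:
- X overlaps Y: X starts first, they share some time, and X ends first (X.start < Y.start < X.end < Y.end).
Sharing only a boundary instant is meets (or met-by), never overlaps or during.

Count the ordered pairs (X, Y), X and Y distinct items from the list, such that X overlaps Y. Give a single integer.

25

Checking all 110 ordered pairs for relation 'overlaps'; matching pairs in alphabetical order:
(G, N): G overlaps N ✓
(G, Z): G overlaps Z ✓
(H, D): H overlaps D ✓
(H, G): H overlaps G ✓
(H, N): H overlaps N ✓
(H, U): H overlaps U ✓
(J, L): J overlaps L ✓
(J, S): J overlaps S ✓
(J, V): J overlaps V ✓
(J, W): J overlaps W ✓
(L, H): L overlaps H ✓
(L, S): L overlaps S ✓
(L, W): L overlaps W ✓
(N, Z): N overlaps Z ✓
(S, H): S overlaps H ✓
(S, W): S overlaps W ✓
(U, N): U overlaps N ✓
(U, Z): U overlaps Z ✓
(V, H): V overlaps H ✓
(V, W): V overlaps W ✓
(W, D): W overlaps D ✓
(W, G): W overlaps G ✓
(W, N): W overlaps N ✓
(W, U): W overlaps U ✓
... plus 1 further pairs not listed.
Count: 25.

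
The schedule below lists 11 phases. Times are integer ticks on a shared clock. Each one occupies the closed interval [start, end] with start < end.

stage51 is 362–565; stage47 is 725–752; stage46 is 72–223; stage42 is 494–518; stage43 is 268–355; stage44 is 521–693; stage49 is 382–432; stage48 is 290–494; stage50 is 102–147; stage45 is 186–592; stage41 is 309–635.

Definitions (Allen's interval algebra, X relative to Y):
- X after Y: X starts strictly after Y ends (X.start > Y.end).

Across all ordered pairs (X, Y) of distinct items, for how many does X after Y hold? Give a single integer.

Checking all 110 ordered pairs for relation 'after'; matching pairs in alphabetical order:
(stage41, stage46): stage41 after stage46 ✓
(stage41, stage50): stage41 after stage50 ✓
(stage42, stage43): stage42 after stage43 ✓
(stage42, stage46): stage42 after stage46 ✓
(stage42, stage49): stage42 after stage49 ✓
(stage42, stage50): stage42 after stage50 ✓
(stage43, stage46): stage43 after stage46 ✓
(stage43, stage50): stage43 after stage50 ✓
(stage44, stage42): stage44 after stage42 ✓
(stage44, stage43): stage44 after stage43 ✓
(stage44, stage46): stage44 after stage46 ✓
(stage44, stage48): stage44 after stage48 ✓
(stage44, stage49): stage44 after stage49 ✓
(stage44, stage50): stage44 after stage50 ✓
(stage45, stage50): stage45 after stage50 ✓
(stage47, stage41): stage47 after stage41 ✓
(stage47, stage42): stage47 after stage42 ✓
(stage47, stage43): stage47 after stage43 ✓
(stage47, stage44): stage47 after stage44 ✓
(stage47, stage45): stage47 after stage45 ✓
(stage47, stage46): stage47 after stage46 ✓
(stage47, stage48): stage47 after stage48 ✓
(stage47, stage49): stage47 after stage49 ✓
(stage47, stage50): stage47 after stage50 ✓
... plus 9 further pairs not listed.
Count: 33.

33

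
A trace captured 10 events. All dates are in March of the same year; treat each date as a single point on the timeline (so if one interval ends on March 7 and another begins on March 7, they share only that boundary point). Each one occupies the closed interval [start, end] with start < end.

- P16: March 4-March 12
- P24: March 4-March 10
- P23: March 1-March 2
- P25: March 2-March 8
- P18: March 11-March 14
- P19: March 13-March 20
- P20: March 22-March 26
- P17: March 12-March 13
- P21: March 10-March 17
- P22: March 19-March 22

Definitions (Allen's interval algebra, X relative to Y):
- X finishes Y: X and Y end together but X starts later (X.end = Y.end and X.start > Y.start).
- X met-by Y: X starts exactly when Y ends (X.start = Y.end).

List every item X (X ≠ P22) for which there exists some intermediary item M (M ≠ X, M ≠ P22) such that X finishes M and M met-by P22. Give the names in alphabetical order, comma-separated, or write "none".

none

Target P22 = [March 19, March 22].
Intermediaries M with M met-by P22: P20.
Via P20 — items with X finishes P20: none.
Union: none.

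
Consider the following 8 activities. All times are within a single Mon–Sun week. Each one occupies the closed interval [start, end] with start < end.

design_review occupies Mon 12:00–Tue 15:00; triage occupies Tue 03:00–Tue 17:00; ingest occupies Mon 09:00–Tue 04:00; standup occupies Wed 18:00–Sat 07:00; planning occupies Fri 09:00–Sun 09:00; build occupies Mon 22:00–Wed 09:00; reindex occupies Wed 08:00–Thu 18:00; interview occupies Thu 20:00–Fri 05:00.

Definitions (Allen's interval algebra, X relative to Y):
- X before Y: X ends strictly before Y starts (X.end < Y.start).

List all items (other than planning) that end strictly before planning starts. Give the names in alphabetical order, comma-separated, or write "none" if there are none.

build, design_review, ingest, interview, reindex, triage

Target planning = [Fri 09:00, Sun 09:00].
build [Mon 22:00, Wed 09:00] → before → yes.
design_review [Mon 12:00, Tue 15:00] → before → yes.
ingest [Mon 09:00, Tue 04:00] → before → yes.
interview [Thu 20:00, Fri 05:00] → before → yes.
reindex [Wed 08:00, Thu 18:00] → before → yes.
standup [Wed 18:00, Sat 07:00] → overlaps → no.
triage [Tue 03:00, Tue 17:00] → before → yes.
Result: build, design_review, ingest, interview, reindex, triage.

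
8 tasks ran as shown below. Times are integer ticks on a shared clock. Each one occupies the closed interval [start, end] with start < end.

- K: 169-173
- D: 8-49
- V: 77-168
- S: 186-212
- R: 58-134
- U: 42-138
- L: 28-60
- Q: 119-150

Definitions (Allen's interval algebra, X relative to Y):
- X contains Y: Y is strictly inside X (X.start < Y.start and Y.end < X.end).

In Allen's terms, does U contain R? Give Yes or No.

U = [42, 138], R = [58, 134].
Actual relation of U to R: contains.
Asked whether 'contains' holds → Yes.

Yes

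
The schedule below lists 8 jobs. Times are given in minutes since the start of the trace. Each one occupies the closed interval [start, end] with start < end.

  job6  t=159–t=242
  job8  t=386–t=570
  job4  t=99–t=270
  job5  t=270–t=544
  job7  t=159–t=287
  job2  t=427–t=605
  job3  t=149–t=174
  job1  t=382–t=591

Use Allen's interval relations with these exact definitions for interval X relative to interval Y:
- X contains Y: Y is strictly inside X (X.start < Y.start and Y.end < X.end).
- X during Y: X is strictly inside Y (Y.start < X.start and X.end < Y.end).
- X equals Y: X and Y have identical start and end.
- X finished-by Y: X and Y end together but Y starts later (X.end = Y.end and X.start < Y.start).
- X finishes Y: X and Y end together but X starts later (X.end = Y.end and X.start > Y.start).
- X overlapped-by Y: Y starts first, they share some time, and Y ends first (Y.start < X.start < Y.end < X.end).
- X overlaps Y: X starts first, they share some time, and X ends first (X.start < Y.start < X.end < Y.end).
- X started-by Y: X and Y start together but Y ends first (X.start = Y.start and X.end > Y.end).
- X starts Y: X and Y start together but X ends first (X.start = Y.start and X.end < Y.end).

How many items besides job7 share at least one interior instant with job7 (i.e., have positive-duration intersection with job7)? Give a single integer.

Target job7 = [t=159, t=287].
job1 [t=382, t=591] → after → no.
job2 [t=427, t=605] → after → no.
job3 [t=149, t=174] → overlaps → counts.
job4 [t=99, t=270] → overlaps → counts.
job5 [t=270, t=544] → overlapped-by → counts.
job6 [t=159, t=242] → starts → counts.
job8 [t=386, t=570] → after → no.
Total: 4.

4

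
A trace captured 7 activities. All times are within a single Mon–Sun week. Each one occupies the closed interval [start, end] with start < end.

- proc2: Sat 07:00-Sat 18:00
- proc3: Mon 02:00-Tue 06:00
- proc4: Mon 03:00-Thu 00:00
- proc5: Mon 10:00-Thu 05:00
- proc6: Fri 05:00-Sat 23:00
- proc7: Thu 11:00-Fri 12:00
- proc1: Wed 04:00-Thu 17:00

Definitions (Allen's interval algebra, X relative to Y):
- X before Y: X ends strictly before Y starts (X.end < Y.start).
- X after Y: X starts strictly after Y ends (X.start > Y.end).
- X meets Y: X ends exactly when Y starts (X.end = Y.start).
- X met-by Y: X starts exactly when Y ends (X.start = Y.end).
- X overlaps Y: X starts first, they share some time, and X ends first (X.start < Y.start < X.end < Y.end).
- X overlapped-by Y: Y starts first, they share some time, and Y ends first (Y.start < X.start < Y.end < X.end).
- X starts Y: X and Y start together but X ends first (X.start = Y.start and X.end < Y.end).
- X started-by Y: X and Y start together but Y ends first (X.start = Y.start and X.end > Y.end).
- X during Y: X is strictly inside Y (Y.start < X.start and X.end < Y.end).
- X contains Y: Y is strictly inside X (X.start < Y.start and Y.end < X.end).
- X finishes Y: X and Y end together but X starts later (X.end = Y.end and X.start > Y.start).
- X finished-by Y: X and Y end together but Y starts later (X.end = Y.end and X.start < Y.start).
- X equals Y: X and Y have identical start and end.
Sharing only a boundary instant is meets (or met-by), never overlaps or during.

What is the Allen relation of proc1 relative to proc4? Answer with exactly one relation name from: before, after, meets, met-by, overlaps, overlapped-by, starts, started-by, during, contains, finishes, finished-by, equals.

proc1 = [Wed 04:00, Thu 17:00]; proc4 = [Mon 03:00, Thu 00:00].
Compare endpoints: proc1.start > proc4.start, proc1.start < proc4.end, proc1.end > proc4.start, proc1.end > proc4.end.
That pattern is 'overlapped-by'.

overlapped-by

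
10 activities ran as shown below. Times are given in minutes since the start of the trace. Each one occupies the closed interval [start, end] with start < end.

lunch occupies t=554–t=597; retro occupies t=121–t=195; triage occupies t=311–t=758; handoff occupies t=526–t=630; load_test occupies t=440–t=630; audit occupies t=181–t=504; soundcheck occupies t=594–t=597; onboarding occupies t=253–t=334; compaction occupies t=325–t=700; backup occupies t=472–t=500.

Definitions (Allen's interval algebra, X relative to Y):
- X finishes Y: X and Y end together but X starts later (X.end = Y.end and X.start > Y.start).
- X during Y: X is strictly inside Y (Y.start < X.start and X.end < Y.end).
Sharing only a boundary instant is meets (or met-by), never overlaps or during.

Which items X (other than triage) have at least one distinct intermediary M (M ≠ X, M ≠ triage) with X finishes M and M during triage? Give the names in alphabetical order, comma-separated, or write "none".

Target triage = [t=311, t=758].
Intermediaries M with M during triage: backup, compaction, handoff, load_test, lunch, soundcheck.
Via backup — items with X finishes backup: none.
Via compaction — items with X finishes compaction: none.
Via handoff — items with X finishes handoff: none.
Via load_test — items with X finishes load_test: handoff.
Via lunch — items with X finishes lunch: soundcheck.
Via soundcheck — items with X finishes soundcheck: none.
Union: handoff, soundcheck.

handoff, soundcheck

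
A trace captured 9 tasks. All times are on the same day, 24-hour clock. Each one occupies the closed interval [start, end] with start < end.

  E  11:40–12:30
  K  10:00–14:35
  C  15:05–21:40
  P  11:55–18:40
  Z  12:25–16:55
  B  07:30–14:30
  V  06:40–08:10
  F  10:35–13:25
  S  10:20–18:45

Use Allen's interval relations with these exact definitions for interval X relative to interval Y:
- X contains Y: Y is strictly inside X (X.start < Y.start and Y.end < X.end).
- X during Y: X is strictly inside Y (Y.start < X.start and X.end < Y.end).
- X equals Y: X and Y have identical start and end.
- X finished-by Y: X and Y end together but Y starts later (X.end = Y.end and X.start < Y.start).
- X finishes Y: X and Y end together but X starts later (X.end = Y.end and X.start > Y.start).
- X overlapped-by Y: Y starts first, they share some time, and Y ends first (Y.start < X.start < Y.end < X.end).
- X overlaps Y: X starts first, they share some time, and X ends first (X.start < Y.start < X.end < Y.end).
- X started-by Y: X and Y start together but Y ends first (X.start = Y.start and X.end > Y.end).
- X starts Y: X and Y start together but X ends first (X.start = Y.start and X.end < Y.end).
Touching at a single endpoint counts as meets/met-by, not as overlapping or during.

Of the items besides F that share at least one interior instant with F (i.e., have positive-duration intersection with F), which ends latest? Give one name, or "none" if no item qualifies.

Target F = [10:35, 13:25].
B [07:30, 14:30] → contains → candidate.
C [15:05, 21:40] → after → excluded.
E [11:40, 12:30] → during → candidate.
K [10:00, 14:35] → contains → candidate.
P [11:55, 18:40] → overlapped-by → candidate.
S [10:20, 18:45] → contains → candidate.
V [06:40, 08:10] → before → excluded.
Z [12:25, 16:55] → overlapped-by → candidate.
Among candidates, latest end is 18:45 → S.

S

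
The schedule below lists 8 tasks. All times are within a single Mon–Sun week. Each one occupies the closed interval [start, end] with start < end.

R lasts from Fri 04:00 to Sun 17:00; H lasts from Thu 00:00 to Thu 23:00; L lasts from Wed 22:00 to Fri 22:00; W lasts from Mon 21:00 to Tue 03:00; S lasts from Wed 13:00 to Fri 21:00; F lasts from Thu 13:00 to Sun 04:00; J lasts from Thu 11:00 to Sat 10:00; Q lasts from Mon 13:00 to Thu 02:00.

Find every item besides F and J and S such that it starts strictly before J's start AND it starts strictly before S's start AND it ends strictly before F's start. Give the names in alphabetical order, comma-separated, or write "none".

Conditions: its start is strictly before J's start (X.start < Thu 11:00) AND its start is strictly before S's start (X.start < Wed 13:00) AND its end is strictly before F's start (X.end < Thu 13:00).
H: start Thu 00:00 < Thu 11:00? ✓; start Thu 00:00 < Wed 13:00? ✗; end Thu 23:00 < Thu 13:00? ✗ → no.
L: start Wed 22:00 < Thu 11:00? ✓; start Wed 22:00 < Wed 13:00? ✗; end Fri 22:00 < Thu 13:00? ✗ → no.
Q: start Mon 13:00 < Thu 11:00? ✓; start Mon 13:00 < Wed 13:00? ✓; end Thu 02:00 < Thu 13:00? ✓ → yes.
R: start Fri 04:00 < Thu 11:00? ✗; start Fri 04:00 < Wed 13:00? ✗; end Sun 17:00 < Thu 13:00? ✗ → no.
W: start Mon 21:00 < Thu 11:00? ✓; start Mon 21:00 < Wed 13:00? ✓; end Tue 03:00 < Thu 13:00? ✓ → yes.
Result: Q, W.

Q, W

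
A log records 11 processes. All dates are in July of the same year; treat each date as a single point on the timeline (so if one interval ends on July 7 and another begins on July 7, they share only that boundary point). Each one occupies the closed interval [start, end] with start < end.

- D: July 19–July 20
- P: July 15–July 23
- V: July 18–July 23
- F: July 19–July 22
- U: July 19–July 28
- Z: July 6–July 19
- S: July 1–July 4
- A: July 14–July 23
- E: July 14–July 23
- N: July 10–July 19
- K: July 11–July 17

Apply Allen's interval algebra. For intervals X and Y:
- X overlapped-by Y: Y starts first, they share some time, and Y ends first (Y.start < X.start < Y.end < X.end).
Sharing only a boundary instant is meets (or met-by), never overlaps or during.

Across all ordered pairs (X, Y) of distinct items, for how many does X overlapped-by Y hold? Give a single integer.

15

Checking all 110 ordered pairs for relation 'overlapped-by'; matching pairs in alphabetical order:
(A, K): A overlapped-by K ✓
(A, N): A overlapped-by N ✓
(A, Z): A overlapped-by Z ✓
(E, K): E overlapped-by K ✓
(E, N): E overlapped-by N ✓
(E, Z): E overlapped-by Z ✓
(P, K): P overlapped-by K ✓
(P, N): P overlapped-by N ✓
(P, Z): P overlapped-by Z ✓
(U, A): U overlapped-by A ✓
(U, E): U overlapped-by E ✓
(U, P): U overlapped-by P ✓
(U, V): U overlapped-by V ✓
(V, N): V overlapped-by N ✓
(V, Z): V overlapped-by Z ✓
Count: 15.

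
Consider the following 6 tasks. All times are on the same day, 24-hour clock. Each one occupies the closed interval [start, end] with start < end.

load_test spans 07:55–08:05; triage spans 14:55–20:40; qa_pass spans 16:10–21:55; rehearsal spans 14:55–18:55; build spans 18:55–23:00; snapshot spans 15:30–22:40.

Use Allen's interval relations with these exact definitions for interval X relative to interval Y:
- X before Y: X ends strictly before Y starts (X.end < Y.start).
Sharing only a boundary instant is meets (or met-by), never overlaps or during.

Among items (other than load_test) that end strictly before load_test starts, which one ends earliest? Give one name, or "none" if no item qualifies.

Target load_test = [07:55, 08:05].
build [18:55, 23:00] → after → excluded.
qa_pass [16:10, 21:55] → after → excluded.
rehearsal [14:55, 18:55] → after → excluded.
snapshot [15:30, 22:40] → after → excluded.
triage [14:55, 20:40] → after → excluded.
No candidates → none.

none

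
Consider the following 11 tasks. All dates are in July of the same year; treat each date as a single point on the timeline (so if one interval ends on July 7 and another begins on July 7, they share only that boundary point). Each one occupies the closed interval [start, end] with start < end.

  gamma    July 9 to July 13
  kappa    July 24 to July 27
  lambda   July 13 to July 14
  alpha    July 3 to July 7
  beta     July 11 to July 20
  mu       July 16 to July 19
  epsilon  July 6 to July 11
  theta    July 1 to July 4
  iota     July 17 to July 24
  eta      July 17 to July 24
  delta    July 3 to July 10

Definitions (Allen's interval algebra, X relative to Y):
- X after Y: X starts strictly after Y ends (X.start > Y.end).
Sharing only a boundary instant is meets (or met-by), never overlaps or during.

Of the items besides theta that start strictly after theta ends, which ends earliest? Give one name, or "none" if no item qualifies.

Target theta = [July 1, July 4].
alpha [July 3, July 7] → overlapped-by → excluded.
beta [July 11, July 20] → after → candidate.
delta [July 3, July 10] → overlapped-by → excluded.
epsilon [July 6, July 11] → after → candidate.
eta [July 17, July 24] → after → candidate.
gamma [July 9, July 13] → after → candidate.
iota [July 17, July 24] → after → candidate.
kappa [July 24, July 27] → after → candidate.
lambda [July 13, July 14] → after → candidate.
mu [July 16, July 19] → after → candidate.
Among candidates, earliest end is July 11 → epsilon.

epsilon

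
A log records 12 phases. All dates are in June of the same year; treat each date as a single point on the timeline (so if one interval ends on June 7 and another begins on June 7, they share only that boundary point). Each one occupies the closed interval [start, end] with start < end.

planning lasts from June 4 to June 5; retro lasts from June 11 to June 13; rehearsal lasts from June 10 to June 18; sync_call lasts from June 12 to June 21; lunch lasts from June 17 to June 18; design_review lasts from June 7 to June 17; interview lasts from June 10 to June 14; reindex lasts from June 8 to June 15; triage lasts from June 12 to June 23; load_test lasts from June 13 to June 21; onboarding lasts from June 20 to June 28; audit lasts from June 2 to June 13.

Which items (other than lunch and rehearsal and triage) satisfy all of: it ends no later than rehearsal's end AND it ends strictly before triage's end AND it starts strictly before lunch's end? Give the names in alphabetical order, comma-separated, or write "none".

Conditions: its end is no later than rehearsal's end (X.end <= June 18) AND its end is strictly before triage's end (X.end < June 23) AND its start is strictly before lunch's end (X.start < June 18).
audit: end June 13 <= June 18? ✓; end June 13 < June 23? ✓; start June 2 < June 18? ✓ → yes.
design_review: end June 17 <= June 18? ✓; end June 17 < June 23? ✓; start June 7 < June 18? ✓ → yes.
interview: end June 14 <= June 18? ✓; end June 14 < June 23? ✓; start June 10 < June 18? ✓ → yes.
load_test: end June 21 <= June 18? ✗; end June 21 < June 23? ✓; start June 13 < June 18? ✓ → no.
onboarding: end June 28 <= June 18? ✗; end June 28 < June 23? ✗; start June 20 < June 18? ✗ → no.
planning: end June 5 <= June 18? ✓; end June 5 < June 23? ✓; start June 4 < June 18? ✓ → yes.
reindex: end June 15 <= June 18? ✓; end June 15 < June 23? ✓; start June 8 < June 18? ✓ → yes.
retro: end June 13 <= June 18? ✓; end June 13 < June 23? ✓; start June 11 < June 18? ✓ → yes.
sync_call: end June 21 <= June 18? ✗; end June 21 < June 23? ✓; start June 12 < June 18? ✓ → no.
Result: audit, design_review, interview, planning, reindex, retro.

audit, design_review, interview, planning, reindex, retro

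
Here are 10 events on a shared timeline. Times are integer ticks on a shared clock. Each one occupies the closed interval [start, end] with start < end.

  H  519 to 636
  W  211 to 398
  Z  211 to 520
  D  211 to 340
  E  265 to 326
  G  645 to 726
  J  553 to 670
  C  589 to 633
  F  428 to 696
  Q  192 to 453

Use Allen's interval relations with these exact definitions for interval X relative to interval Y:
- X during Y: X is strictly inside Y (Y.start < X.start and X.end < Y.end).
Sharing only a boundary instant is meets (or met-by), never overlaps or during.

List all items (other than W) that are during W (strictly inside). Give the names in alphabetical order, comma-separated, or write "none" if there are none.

Target W = [211, 398].
C [589, 633] → after → no.
D [211, 340] → starts → no.
E [265, 326] → during → yes.
F [428, 696] → after → no.
G [645, 726] → after → no.
H [519, 636] → after → no.
J [553, 670] → after → no.
Q [192, 453] → contains → no.
Z [211, 520] → started-by → no.
Result: E.

E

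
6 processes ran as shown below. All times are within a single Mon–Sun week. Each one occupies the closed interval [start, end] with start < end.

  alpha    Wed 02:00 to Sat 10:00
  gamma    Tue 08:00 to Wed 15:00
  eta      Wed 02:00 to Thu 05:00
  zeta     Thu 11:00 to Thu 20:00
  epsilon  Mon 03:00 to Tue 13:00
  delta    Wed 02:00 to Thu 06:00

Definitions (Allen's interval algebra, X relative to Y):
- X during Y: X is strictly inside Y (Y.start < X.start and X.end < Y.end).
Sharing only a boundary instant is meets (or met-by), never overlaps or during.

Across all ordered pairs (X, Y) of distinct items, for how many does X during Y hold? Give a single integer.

Checking all 30 ordered pairs for relation 'during'; matching pairs in alphabetical order:
(zeta, alpha): zeta during alpha ✓
Count: 1.

1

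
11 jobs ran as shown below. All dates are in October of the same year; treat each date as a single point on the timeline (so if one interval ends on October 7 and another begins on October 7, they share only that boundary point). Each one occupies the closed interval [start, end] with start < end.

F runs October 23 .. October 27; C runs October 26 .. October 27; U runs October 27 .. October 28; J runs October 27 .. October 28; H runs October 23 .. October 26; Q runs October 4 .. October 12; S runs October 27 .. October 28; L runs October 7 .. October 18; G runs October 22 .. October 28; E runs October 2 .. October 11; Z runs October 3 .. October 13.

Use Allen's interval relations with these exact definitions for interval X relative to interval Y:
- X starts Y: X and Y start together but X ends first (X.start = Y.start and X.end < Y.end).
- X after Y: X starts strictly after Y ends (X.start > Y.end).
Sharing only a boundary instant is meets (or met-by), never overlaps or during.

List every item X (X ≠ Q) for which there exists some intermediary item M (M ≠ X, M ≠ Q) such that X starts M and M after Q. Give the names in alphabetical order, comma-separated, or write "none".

H

Target Q = [October 4, October 12].
Intermediaries M with M after Q: C, F, G, H, J, S, U.
Via C — items with X starts C: none.
Via F — items with X starts F: H.
Via G — items with X starts G: none.
Via H — items with X starts H: none.
Via J — items with X starts J: none.
Via S — items with X starts S: none.
Via U — items with X starts U: none.
Union: H.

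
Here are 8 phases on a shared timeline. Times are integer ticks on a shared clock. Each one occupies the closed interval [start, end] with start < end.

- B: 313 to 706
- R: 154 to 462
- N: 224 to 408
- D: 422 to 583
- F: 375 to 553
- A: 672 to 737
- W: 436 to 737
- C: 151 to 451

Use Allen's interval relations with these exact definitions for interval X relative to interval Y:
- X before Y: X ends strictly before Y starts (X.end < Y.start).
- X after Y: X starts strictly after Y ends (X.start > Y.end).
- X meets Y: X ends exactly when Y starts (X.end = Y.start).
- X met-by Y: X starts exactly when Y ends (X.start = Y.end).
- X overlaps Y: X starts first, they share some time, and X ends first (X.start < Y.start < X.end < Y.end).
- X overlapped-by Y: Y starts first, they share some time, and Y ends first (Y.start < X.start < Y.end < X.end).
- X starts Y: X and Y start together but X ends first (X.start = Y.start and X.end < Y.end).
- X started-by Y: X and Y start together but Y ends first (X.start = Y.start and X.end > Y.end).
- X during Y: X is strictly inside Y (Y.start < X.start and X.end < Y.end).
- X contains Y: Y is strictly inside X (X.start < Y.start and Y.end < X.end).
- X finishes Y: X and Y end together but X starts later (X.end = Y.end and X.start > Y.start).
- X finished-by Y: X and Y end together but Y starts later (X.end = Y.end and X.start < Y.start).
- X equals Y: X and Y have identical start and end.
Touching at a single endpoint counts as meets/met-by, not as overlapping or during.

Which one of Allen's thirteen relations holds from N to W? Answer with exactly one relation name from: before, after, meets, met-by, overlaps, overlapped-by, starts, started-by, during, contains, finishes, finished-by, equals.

N = [224, 408]; W = [436, 737].
Compare endpoints: N.start < W.start, N.start < W.end, N.end < W.start, N.end < W.end.
That pattern is 'before'.

before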